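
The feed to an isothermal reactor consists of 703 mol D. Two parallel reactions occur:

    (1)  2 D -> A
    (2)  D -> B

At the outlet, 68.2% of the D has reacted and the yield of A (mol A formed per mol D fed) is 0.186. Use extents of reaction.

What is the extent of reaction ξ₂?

ξ₂ = 218 mol

Yield of A: 1ξ₁ / 703 = 0.186 → ξ₁ = 130.8 mol.
Conversion of D: 2ξ₁ + 1ξ₂ = 0.682 × 703 = 479.4 → ξ₂ = 217.9 mol.
Outlet amounts (n = n₀ + Σ ν·ξ):
  D: 703 − 2(130.8) − 1(217.9) = 223.6
  A: 0 + 1(130.8) = 130.8
  B: 0 + 1(217.9) = 217.9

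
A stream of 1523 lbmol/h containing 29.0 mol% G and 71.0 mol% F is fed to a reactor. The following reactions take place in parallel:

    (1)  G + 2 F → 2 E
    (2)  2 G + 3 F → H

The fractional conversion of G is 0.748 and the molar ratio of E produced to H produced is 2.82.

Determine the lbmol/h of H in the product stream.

96.9 lbmol/h

Conversion of G: G consumed = 0.748 × 441.7 = 330.4 lbmol/h = 1ξ₁ + 2ξ₂.
Selectivity: 2ξ₁ / (1ξ₂) = 2.82 → ξ₁ = 1.41 ξ₂.
Substitute: (1·1.41 + 2) ξ₂ = 330.4 → ξ₂ = 96.88 lbmol/h, ξ₁ = 136.6 lbmol/h.
Outlet amounts (n = n₀ + Σ ν·ξ):
  G: 441.7 − 1(136.6) − 2(96.88) = 111.3
  F: 1081 − 2(136.6) − 3(96.88) = 517.5
  E: 0 + 2(136.6) = 273.2
  H: 0 + 1(96.88) = 96.88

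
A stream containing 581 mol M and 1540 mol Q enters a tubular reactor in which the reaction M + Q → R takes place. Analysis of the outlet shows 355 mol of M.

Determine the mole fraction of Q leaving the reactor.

0.693

For M: n = n₀ − 1ξ → 355 = 581 − 1ξ, giving ξ = 226 mol.
Outlet amounts (n = n₀ + ν ξ):
  M: 581 − 1(226) = 355
  Q: 1540 − 1(226) = 1314
  R: 0 + 1(226) = 226
Total out = 1895 mol; y_Q = 1314 / 1895 = 0.6934.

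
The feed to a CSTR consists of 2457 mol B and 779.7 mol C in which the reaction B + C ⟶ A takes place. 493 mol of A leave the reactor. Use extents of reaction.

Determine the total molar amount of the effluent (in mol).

2740 mol

For A: n = n₀ + 1ξ → 493 = 0 + 1ξ, giving ξ = 493 mol.
Outlet amounts (n = n₀ + ν ξ):
  B: 2457 − 1(493) = 1964
  C: 779.7 − 1(493) = 286.7
  A: 0 + 1(493) = 493
Total out = 1964 + 286.7 + 493 = 2744 mol.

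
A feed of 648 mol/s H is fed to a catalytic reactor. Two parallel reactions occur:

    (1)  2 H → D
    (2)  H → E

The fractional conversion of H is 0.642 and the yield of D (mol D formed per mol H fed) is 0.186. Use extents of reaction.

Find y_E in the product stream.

Yield of D: 1ξ₁ / 648 = 0.186 → ξ₁ = 120.5 mol/s.
Conversion of H: 2ξ₁ + 1ξ₂ = 0.642 × 648 = 416 → ξ₂ = 175 mol/s.
Outlet amounts (n = n₀ + Σ ν·ξ):
  H: 648 − 2(120.5) − 1(175) = 232
  D: 0 + 1(120.5) = 120.5
  E: 0 + 1(175) = 175
Total out = 527.5 mol/s; y_E = 175 / 527.5 = 0.3317.

0.332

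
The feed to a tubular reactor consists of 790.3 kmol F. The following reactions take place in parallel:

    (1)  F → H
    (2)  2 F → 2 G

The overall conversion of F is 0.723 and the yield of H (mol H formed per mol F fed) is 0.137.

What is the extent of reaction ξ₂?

Yield of H: 1ξ₁ / 790.3 = 0.137 → ξ₁ = 108.3 kmol.
Conversion of F: 1ξ₁ + 2ξ₂ = 0.723 × 790.3 = 571.4 → ξ₂ = 231.6 kmol.
Outlet amounts (n = n₀ + Σ ν·ξ):
  F: 790.3 − 1(108.3) − 2(231.6) = 218.9
  H: 0 + 1(108.3) = 108.3
  G: 0 + 2(231.6) = 463.1

ξ₂ = 232 kmol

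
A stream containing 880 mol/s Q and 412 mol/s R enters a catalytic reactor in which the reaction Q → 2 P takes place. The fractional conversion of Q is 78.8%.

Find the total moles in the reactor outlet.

1990 mol/s

Q reacted = 0.788 × 880 = 693.4 mol/s; ν_Q = −1, so ξ = 693.4/1 = 693.4 mol/s.
Outlet amounts (n = n₀ + ν ξ):
  Q: 880 − 1(693.4) = 186.6
  P: 0 + 2(693.4) = 1387
  R: 412 (inert)
Total out = 186.6 + 1387 + 412 = 1985 mol/s.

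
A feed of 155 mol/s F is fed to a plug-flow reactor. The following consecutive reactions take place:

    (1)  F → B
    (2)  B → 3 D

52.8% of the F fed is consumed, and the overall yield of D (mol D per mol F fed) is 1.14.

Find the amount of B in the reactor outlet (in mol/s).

22.9 mol/s

Conversion of F: F consumed = 1ξ₁ = 0.528 × 155 → ξ₁ = 81.84 mol/s.
Yield of D: 3ξ₂ / 155 = 1.14 → ξ₂ = 58.9 mol/s.
Outlet amounts (n = n₀ + Σ ν·ξ):
  F: 155 − 1(81.84) = 73.16
  B: 0 + 1(81.84) − 1(58.9) = 22.94
  D: 0 + 3(58.9) = 176.7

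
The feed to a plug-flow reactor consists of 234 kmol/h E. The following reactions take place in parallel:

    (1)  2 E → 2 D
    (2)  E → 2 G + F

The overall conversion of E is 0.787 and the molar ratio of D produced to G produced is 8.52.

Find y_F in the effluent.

0.0401

Conversion of E: E consumed = 0.787 × 234 = 184.2 kmol/h = 2ξ₁ + 1ξ₂.
Selectivity: 2ξ₁ / (2ξ₂) = 8.52 → ξ₁ = 8.52 ξ₂.
Substitute: (2·8.52 + 1) ξ₂ = 184.2 → ξ₂ = 10.21 kmol/h, ξ₁ = 86.97 kmol/h.
Outlet amounts (n = n₀ + Σ ν·ξ):
  E: 234 − 2(86.97) − 1(10.21) = 49.84
  D: 0 + 2(86.97) = 173.9
  G: 0 + 2(10.21) = 20.42
  F: 0 + 1(10.21) = 10.21
Total out = 254.4 kmol/h; y_F = 10.21 / 254.4 = 0.04012.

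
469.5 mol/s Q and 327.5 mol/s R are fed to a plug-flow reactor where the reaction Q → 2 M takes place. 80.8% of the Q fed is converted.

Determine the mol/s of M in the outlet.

759 mol/s

Q reacted = 0.808 × 469.5 = 379.4 mol/s; ν_Q = −1, so ξ = 379.4/1 = 379.4 mol/s.
Outlet amounts (n = n₀ + ν ξ):
  Q: 469.5 − 1(379.4) = 90.14
  M: 0 + 2(379.4) = 758.7
  R: 327.5 (inert)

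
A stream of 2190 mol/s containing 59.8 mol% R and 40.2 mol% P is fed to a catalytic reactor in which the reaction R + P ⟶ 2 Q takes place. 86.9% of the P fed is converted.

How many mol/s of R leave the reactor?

P reacted = 0.869 × 880.4 = 765.1 mol/s; ν_P = −1, so ξ = 765.1/1 = 765.1 mol/s.
Outlet amounts (n = n₀ + ν ξ):
  R: 1310 − 1(765.1) = 544.6
  P: 880.4 − 1(765.1) = 115.3
  Q: 0 + 2(765.1) = 1530

545 mol/s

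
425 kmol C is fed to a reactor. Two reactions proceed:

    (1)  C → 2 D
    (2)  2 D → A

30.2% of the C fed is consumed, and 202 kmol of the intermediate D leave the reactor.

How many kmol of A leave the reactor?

Conversion of C: C consumed = 1ξ₁ = 0.302 × 425 → ξ₁ = 128.3 kmol.
D balance: n_D = 0 + 2ξ₁ − 2ξ₂ = 202 → ξ₂ = (2·128.3 − 202)/2 = 27.35 kmol.
Outlet amounts (n = n₀ + Σ ν·ξ):
  C: 425 − 1(128.3) = 296.6
  D: 0 + 2(128.3) − 2(27.35) = 202
  A: 0 + 1(27.35) = 27.35

27.3 kmol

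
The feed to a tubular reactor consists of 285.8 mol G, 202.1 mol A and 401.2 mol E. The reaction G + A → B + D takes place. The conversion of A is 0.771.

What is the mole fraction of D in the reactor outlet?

A reacted = 0.771 × 202.1 = 155.8 mol; ν_A = −1, so ξ = 155.8/1 = 155.8 mol.
Outlet amounts (n = n₀ + ν ξ):
  G: 285.8 − 1(155.8) = 130
  A: 202.1 − 1(155.8) = 46.28
  B: 0 + 1(155.8) = 155.8
  D: 0 + 1(155.8) = 155.8
  E: 401.2 (inert)
Total out = 889.1 mol; y_D = 155.8 / 889.1 = 0.1753.

0.175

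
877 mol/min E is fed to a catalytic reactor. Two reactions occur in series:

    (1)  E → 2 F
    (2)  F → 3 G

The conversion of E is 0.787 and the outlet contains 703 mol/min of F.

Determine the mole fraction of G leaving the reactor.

Conversion of E: E consumed = 1ξ₁ = 0.787 × 877 → ξ₁ = 690.2 mol/min.
F balance: n_F = 0 + 2ξ₁ − 1ξ₂ = 703 → ξ₂ = (2·690.2 − 703)/1 = 677.4 mol/min.
Outlet amounts (n = n₀ + Σ ν·ξ):
  E: 877 − 1(690.2) = 186.8
  F: 0 + 2(690.2) − 1(677.4) = 703
  G: 0 + 3(677.4) = 2032
Total out = 2922 mol/min; y_G = 2032 / 2922 = 0.6955.

0.695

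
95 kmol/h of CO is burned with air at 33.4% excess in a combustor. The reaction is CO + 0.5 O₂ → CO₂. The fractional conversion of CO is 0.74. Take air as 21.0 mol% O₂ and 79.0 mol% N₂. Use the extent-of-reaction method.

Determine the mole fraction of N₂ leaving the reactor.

Stoichiometric O₂ = 0.5 × 95 = 47.5 kmol/h; O₂ fed = 47.5 × 1.334 = 63.37 kmol/h.
N₂ fed = 63.37 × 79/21 = 238.4 kmol/h.
Fuel reacted = 0.74 × 95 → ξ = 70.3 kmol/h.
Outlet (n = n₀ + ν ξ):
  CO: 95 − 1(70.3) = 24.7
  O₂: 63.37 − 0.5(70.3) = 28.22
  N₂: 238.4 (inert)
  CO₂: 0 + 1(70.3) = 70.3
Total out = 361.6 kmol/h; y_N₂ = 238.4 / 361.6 = 0.6592.

0.659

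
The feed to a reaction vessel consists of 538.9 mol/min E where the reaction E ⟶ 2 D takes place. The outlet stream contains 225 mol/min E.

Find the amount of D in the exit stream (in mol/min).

628 mol/min

For E: n = n₀ − 1ξ → 225 = 538.9 − 1ξ, giving ξ = 313.9 mol/min.
Outlet amounts (n = n₀ + ν ξ):
  E: 538.9 − 1(313.9) = 225
  D: 0 + 2(313.9) = 627.8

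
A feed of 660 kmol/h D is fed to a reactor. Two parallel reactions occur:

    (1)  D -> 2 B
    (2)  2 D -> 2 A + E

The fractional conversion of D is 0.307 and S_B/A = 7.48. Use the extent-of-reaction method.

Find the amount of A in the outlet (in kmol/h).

Conversion of D: D consumed = 0.307 × 660 = 202.6 kmol/h = 1ξ₁ + 2ξ₂.
Selectivity: 2ξ₁ / (2ξ₂) = 7.48 → ξ₁ = 7.48 ξ₂.
Substitute: (1·7.48 + 2) ξ₂ = 202.6 → ξ₂ = 21.37 kmol/h, ξ₁ = 159.9 kmol/h.
Outlet amounts (n = n₀ + Σ ν·ξ):
  D: 660 − 1(159.9) − 2(21.37) = 457.4
  B: 0 + 2(159.9) = 319.7
  A: 0 + 2(21.37) = 42.75
  E: 0 + 1(21.37) = 21.37

42.7 kmol/h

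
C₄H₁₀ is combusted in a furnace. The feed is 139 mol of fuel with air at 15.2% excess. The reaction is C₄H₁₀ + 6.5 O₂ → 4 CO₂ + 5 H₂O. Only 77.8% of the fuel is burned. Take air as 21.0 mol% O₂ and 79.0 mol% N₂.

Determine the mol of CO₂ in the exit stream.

433 mol

Stoichiometric O₂ = 6.5 × 139 = 903.5 mol; O₂ fed = 903.5 × 1.152 = 1041 mol.
N₂ fed = 1041 × 79/21 = 3916 mol.
Fuel reacted = 0.778 × 139 → ξ = 108.1 mol.
Outlet (n = n₀ + ν ξ):
  C₄H₁₀: 139 − 1(108.1) = 30.86
  O₂: 1041 − 6.5(108.1) = 337.9
  N₂: 3916 (inert)
  CO₂: 0 + 4(108.1) = 432.6
  H₂O: 0 + 5(108.1) = 540.7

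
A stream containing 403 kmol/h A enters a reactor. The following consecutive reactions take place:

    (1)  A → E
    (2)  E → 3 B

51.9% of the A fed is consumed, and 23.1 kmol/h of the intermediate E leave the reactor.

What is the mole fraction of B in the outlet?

Conversion of A: A consumed = 1ξ₁ = 0.519 × 403 → ξ₁ = 209.2 kmol/h.
E balance: n_E = 0 + 1ξ₁ − 1ξ₂ = 23.1 → ξ₂ = (1·209.2 − 23.1)/1 = 186.1 kmol/h.
Outlet amounts (n = n₀ + Σ ν·ξ):
  A: 403 − 1(209.2) = 193.8
  E: 0 + 1(209.2) − 1(186.1) = 23.1
  B: 0 + 3(186.1) = 558.2
Total out = 775.1 kmol/h; y_B = 558.2 / 775.1 = 0.7201.

0.72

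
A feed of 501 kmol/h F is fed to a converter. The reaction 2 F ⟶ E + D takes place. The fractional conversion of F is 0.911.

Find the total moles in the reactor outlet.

501 kmol/h

F reacted = 0.911 × 501 = 456.4 kmol/h; ν_F = −2, so ξ = 456.4/2 = 228.2 kmol/h.
Outlet amounts (n = n₀ + ν ξ):
  F: 501 − 2(228.2) = 44.59
  E: 0 + 1(228.2) = 228.2
  D: 0 + 1(228.2) = 228.2
Total out = 44.59 + 228.2 + 228.2 = 501 kmol/h.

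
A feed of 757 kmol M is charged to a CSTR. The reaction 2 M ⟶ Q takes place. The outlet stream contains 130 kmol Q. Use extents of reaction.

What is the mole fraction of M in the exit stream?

0.793

For Q: n = n₀ + 1ξ → 130 = 0 + 1ξ, giving ξ = 130 kmol.
Outlet amounts (n = n₀ + ν ξ):
  M: 757 − 2(130) = 497
  Q: 0 + 1(130) = 130
Total out = 627 kmol; y_M = 497 / 627 = 0.7927.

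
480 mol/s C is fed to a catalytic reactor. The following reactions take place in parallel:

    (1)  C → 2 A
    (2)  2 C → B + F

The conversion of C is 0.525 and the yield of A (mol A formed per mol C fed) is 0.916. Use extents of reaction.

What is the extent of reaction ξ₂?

ξ₂ = 16.1 mol/s

Yield of A: 2ξ₁ / 480 = 0.916 → ξ₁ = 219.8 mol/s.
Conversion of C: 1ξ₁ + 2ξ₂ = 0.525 × 480 = 252 → ξ₂ = 16.08 mol/s.
Outlet amounts (n = n₀ + Σ ν·ξ):
  C: 480 − 1(219.8) − 2(16.08) = 228
  A: 0 + 2(219.8) = 439.7
  B: 0 + 1(16.08) = 16.08
  F: 0 + 1(16.08) = 16.08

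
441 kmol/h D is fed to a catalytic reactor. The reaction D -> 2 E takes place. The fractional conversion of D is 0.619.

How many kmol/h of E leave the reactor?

D reacted = 0.619 × 441 = 273 kmol/h; ν_D = −1, so ξ = 273/1 = 273 kmol/h.
Outlet amounts (n = n₀ + ν ξ):
  D: 441 − 1(273) = 168
  E: 0 + 2(273) = 546

546 kmol/h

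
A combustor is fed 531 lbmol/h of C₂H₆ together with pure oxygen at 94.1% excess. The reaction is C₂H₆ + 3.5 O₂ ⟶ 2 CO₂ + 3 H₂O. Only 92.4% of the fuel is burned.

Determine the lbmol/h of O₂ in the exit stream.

1890 lbmol/h

Stoichiometric O₂ = 3.5 × 531 = 1858 lbmol/h; O₂ fed = 1858 × 1.941 = 3607 lbmol/h.
Fuel reacted = 0.924 × 531 → ξ = 490.6 lbmol/h.
Outlet (n = n₀ + ν ξ):
  C₂H₆: 531 − 1(490.6) = 40.36
  O₂: 3607 − 3.5(490.6) = 1890
  CO₂: 0 + 2(490.6) = 981.3
  H₂O: 0 + 3(490.6) = 1472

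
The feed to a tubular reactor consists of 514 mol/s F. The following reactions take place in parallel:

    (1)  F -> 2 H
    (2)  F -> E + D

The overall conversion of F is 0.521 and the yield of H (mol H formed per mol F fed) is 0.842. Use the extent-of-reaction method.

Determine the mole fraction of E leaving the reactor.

Yield of H: 2ξ₁ / 514 = 0.842 → ξ₁ = 216.4 mol/s.
Conversion of F: 1ξ₁ + 1ξ₂ = 0.521 × 514 = 267.8 → ξ₂ = 51.4 mol/s.
Outlet amounts (n = n₀ + Σ ν·ξ):
  F: 514 − 1(216.4) − 1(51.4) = 246.2
  H: 0 + 2(216.4) = 432.8
  E: 0 + 1(51.4) = 51.4
  D: 0 + 1(51.4) = 51.4
Total out = 781.8 mol/s; y_E = 51.4 / 781.8 = 0.06575.

0.0657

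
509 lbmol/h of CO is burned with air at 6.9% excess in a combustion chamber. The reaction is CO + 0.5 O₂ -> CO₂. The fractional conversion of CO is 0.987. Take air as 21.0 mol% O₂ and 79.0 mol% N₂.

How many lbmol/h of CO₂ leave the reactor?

Stoichiometric O₂ = 0.5 × 509 = 254.5 lbmol/h; O₂ fed = 254.5 × 1.069 = 272.1 lbmol/h.
N₂ fed = 272.1 × 79/21 = 1023 lbmol/h.
Fuel reacted = 0.987 × 509 → ξ = 502.4 lbmol/h.
Outlet (n = n₀ + ν ξ):
  CO: 509 − 1(502.4) = 6.617
  O₂: 272.1 − 0.5(502.4) = 20.87
  N₂: 1023 (inert)
  CO₂: 0 + 1(502.4) = 502.4

502 lbmol/h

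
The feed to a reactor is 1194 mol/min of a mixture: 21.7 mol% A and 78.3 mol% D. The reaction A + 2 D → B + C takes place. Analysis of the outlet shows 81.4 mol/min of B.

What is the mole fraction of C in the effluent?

For B: n = n₀ + 1ξ → 81.4 = 0 + 1ξ, giving ξ = 81.4 mol/min.
Outlet amounts (n = n₀ + ν ξ):
  A: 259.1 − 1(81.4) = 177.7
  D: 934.9 − 2(81.4) = 772.1
  B: 0 + 1(81.4) = 81.4
  C: 0 + 1(81.4) = 81.4
Total out = 1113 mol/min; y_C = 81.4 / 1113 = 0.07316.

0.0732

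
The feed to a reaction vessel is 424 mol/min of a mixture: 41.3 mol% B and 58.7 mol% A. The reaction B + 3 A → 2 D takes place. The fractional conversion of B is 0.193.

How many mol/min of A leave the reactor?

147 mol/min

B reacted = 0.193 × 175.1 = 33.8 mol/min; ν_B = −1, so ξ = 33.8/1 = 33.8 mol/min.
Outlet amounts (n = n₀ + ν ξ):
  B: 175.1 − 1(33.8) = 141.3
  A: 248.9 − 3(33.8) = 147.5
  D: 0 + 2(33.8) = 67.59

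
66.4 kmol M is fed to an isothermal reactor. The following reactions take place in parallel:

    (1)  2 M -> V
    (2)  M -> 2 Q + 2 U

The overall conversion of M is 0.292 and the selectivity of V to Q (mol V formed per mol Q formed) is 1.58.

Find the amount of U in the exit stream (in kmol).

5.3 kmol

Conversion of M: M consumed = 0.292 × 66.4 = 19.39 kmol = 2ξ₁ + 1ξ₂.
Selectivity: 1ξ₁ / (2ξ₂) = 1.58 → ξ₁ = 3.16 ξ₂.
Substitute: (2·3.16 + 1) ξ₂ = 19.39 → ξ₂ = 2.649 kmol, ξ₁ = 8.37 kmol.
Outlet amounts (n = n₀ + Σ ν·ξ):
  M: 66.4 − 2(8.37) − 1(2.649) = 47.01
  V: 0 + 1(8.37) = 8.37
  Q: 0 + 2(2.649) = 5.297
  U: 0 + 2(2.649) = 5.297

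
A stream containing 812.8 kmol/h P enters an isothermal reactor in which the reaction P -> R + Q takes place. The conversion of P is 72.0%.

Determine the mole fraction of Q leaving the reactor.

0.419

P reacted = 0.72 × 812.8 = 585.2 kmol/h; ν_P = −1, so ξ = 585.2/1 = 585.2 kmol/h.
Outlet amounts (n = n₀ + ν ξ):
  P: 812.8 − 1(585.2) = 227.6
  R: 0 + 1(585.2) = 585.2
  Q: 0 + 1(585.2) = 585.2
Total out = 1398 kmol/h; y_Q = 585.2 / 1398 = 0.4186.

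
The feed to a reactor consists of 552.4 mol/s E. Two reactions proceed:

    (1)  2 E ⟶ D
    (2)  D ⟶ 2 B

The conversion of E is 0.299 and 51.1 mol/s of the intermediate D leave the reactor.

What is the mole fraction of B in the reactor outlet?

Conversion of E: E consumed = 2ξ₁ = 0.299 × 552.4 → ξ₁ = 82.58 mol/s.
D balance: n_D = 0 + 1ξ₁ − 1ξ₂ = 51.1 → ξ₂ = (1·82.58 − 51.1)/1 = 31.48 mol/s.
Outlet amounts (n = n₀ + Σ ν·ξ):
  E: 552.4 − 2(82.58) = 387.2
  D: 0 + 1(82.58) − 1(31.48) = 51.1
  B: 0 + 2(31.48) = 62.97
Total out = 501.3 mol/s; y_B = 62.97 / 501.3 = 0.1256.

0.126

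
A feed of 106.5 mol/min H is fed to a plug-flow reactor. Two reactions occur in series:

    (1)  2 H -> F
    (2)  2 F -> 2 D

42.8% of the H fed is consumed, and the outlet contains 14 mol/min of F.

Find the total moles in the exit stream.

Conversion of H: H consumed = 2ξ₁ = 0.428 × 106.5 → ξ₁ = 22.79 mol/min.
F balance: n_F = 0 + 1ξ₁ − 2ξ₂ = 14 → ξ₂ = (1·22.79 − 14)/2 = 4.396 mol/min.
Outlet amounts (n = n₀ + Σ ν·ξ):
  H: 106.5 − 2(22.79) = 60.92
  F: 0 + 1(22.79) − 2(4.396) = 14
  D: 0 + 2(4.396) = 8.791
Total out = 60.92 + 14 + 8.791 = 83.71 mol/min.

83.7 mol/min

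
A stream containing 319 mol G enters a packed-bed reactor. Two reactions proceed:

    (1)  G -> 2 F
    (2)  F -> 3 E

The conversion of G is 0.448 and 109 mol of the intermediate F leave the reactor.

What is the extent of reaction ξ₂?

Conversion of G: G consumed = 1ξ₁ = 0.448 × 319 → ξ₁ = 142.9 mol.
F balance: n_F = 0 + 2ξ₁ − 1ξ₂ = 109 → ξ₂ = (2·142.9 − 109)/1 = 176.8 mol.
Outlet amounts (n = n₀ + Σ ν·ξ):
  G: 319 − 1(142.9) = 176.1
  F: 0 + 2(142.9) − 1(176.8) = 109
  E: 0 + 3(176.8) = 530.5

ξ₂ = 177 mol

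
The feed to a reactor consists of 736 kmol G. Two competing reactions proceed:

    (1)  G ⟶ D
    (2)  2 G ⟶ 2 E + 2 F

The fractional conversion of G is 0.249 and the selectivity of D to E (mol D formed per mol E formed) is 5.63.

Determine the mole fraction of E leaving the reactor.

0.0362

Conversion of G: G consumed = 0.249 × 736 = 183.3 kmol = 1ξ₁ + 2ξ₂.
Selectivity: 1ξ₁ / (2ξ₂) = 5.63 → ξ₁ = 11.26 ξ₂.
Substitute: (1·11.26 + 2) ξ₂ = 183.3 → ξ₂ = 13.82 kmol, ξ₁ = 155.6 kmol.
Outlet amounts (n = n₀ + Σ ν·ξ):
  G: 736 − 1(155.6) − 2(13.82) = 552.7
  D: 0 + 1(155.6) = 155.6
  E: 0 + 2(13.82) = 27.64
  F: 0 + 2(13.82) = 27.64
Total out = 763.6 kmol; y_E = 27.64 / 763.6 = 0.0362.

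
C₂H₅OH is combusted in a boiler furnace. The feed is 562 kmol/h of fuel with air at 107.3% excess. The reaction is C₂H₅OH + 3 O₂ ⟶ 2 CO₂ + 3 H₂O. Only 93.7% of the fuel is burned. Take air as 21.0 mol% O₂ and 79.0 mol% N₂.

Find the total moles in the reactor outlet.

Stoichiometric O₂ = 3 × 562 = 1686 kmol/h; O₂ fed = 1686 × 2.073 = 3495 kmol/h.
N₂ fed = 3495 × 79/21 = 13150 kmol/h.
Fuel reacted = 0.937 × 562 → ξ = 526.6 kmol/h.
Outlet (n = n₀ + ν ξ):
  C₂H₅OH: 562 − 1(526.6) = 35.41
  O₂: 3495 − 3(526.6) = 1915
  N₂: 13150 (inert)
  CO₂: 0 + 2(526.6) = 1053
  H₂O: 0 + 3(526.6) = 1580
Total out = 35.41 + 1915 + 13150 + 1053 + 1580 = 17730 kmol/h.

17700 kmol/h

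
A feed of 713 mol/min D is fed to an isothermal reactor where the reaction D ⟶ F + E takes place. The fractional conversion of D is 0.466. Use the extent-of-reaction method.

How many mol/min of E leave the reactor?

D reacted = 0.466 × 713 = 332.3 mol/min; ν_D = −1, so ξ = 332.3/1 = 332.3 mol/min.
Outlet amounts (n = n₀ + ν ξ):
  D: 713 − 1(332.3) = 380.7
  F: 0 + 1(332.3) = 332.3
  E: 0 + 1(332.3) = 332.3

332 mol/min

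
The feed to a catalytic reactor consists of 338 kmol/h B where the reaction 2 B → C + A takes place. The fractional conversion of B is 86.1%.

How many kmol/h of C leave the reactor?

B reacted = 0.861 × 338 = 291 kmol/h; ν_B = −2, so ξ = 291/2 = 145.5 kmol/h.
Outlet amounts (n = n₀ + ν ξ):
  B: 338 − 2(145.5) = 46.98
  C: 0 + 1(145.5) = 145.5
  A: 0 + 1(145.5) = 145.5

146 kmol/h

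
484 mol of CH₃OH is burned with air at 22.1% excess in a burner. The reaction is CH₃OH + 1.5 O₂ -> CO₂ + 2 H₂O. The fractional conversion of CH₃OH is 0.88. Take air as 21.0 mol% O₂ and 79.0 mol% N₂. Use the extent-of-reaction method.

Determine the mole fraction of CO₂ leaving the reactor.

0.0866

Stoichiometric O₂ = 1.5 × 484 = 726 mol; O₂ fed = 726 × 1.221 = 886.4 mol.
N₂ fed = 886.4 × 79/21 = 3335 mol.
Fuel reacted = 0.88 × 484 → ξ = 425.9 mol.
Outlet (n = n₀ + ν ξ):
  CH₃OH: 484 − 1(425.9) = 58.08
  O₂: 886.4 − 1.5(425.9) = 247.6
  N₂: 3335 (inert)
  CO₂: 0 + 1(425.9) = 425.9
  H₂O: 0 + 2(425.9) = 851.8
Total out = 4918 mol; y_CO₂ = 425.9 / 4918 = 0.0866.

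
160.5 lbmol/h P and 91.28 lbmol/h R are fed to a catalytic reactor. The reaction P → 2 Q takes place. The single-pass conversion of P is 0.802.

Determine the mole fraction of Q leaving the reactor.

0.677

P reacted = 0.802 × 160.5 = 128.7 lbmol/h; ν_P = −1, so ξ = 128.7/1 = 128.7 lbmol/h.
Outlet amounts (n = n₀ + ν ξ):
  P: 160.5 − 1(128.7) = 31.78
  Q: 0 + 2(128.7) = 257.4
  R: 91.28 (inert)
Total out = 380.5 lbmol/h; y_Q = 257.4 / 380.5 = 0.6766.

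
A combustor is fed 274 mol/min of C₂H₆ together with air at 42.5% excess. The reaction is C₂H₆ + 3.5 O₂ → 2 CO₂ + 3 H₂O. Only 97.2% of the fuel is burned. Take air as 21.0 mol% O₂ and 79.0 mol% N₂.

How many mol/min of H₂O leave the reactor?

799 mol/min

Stoichiometric O₂ = 3.5 × 274 = 959 mol/min; O₂ fed = 959 × 1.425 = 1367 mol/min.
N₂ fed = 1367 × 79/21 = 5141 mol/min.
Fuel reacted = 0.972 × 274 → ξ = 266.3 mol/min.
Outlet (n = n₀ + ν ξ):
  C₂H₆: 274 − 1(266.3) = 7.672
  O₂: 1367 − 3.5(266.3) = 434.4
  N₂: 5141 (inert)
  CO₂: 0 + 2(266.3) = 532.7
  H₂O: 0 + 3(266.3) = 799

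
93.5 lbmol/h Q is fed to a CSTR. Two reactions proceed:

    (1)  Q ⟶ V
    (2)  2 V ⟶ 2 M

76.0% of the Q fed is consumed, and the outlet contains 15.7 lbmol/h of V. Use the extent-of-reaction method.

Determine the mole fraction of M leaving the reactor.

Conversion of Q: Q consumed = 1ξ₁ = 0.76 × 93.5 → ξ₁ = 71.06 lbmol/h.
V balance: n_V = 0 + 1ξ₁ − 2ξ₂ = 15.7 → ξ₂ = (1·71.06 − 15.7)/2 = 27.68 lbmol/h.
Outlet amounts (n = n₀ + Σ ν·ξ):
  Q: 93.5 − 1(71.06) = 22.44
  V: 0 + 1(71.06) − 2(27.68) = 15.7
  M: 0 + 2(27.68) = 55.36
Total out = 93.5 lbmol/h; y_M = 55.36 / 93.5 = 0.5921.

0.592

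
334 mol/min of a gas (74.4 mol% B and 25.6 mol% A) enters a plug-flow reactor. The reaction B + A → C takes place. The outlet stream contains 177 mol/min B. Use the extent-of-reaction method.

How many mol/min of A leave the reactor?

For B: n = n₀ − 1ξ → 177 = 248.5 − 1ξ, giving ξ = 71.5 mol/min.
Outlet amounts (n = n₀ + ν ξ):
  B: 248.5 − 1(71.5) = 177
  A: 85.5 − 1(71.5) = 14.01
  C: 0 + 1(71.5) = 71.5

14 mol/min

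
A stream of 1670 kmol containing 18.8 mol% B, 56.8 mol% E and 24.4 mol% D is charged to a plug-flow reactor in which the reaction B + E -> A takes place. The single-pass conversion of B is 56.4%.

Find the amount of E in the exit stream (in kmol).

B reacted = 0.564 × 314 = 177.1 kmol; ν_B = −1, so ξ = 177.1/1 = 177.1 kmol.
Outlet amounts (n = n₀ + ν ξ):
  B: 314 − 1(177.1) = 136.9
  E: 948.6 − 1(177.1) = 771.5
  A: 0 + 1(177.1) = 177.1
  D: 407.5 (inert)

771 kmol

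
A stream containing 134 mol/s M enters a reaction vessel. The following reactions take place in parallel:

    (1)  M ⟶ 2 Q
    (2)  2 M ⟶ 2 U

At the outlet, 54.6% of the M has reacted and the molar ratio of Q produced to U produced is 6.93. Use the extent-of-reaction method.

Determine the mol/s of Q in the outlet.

Conversion of M: M consumed = 0.546 × 134 = 73.16 mol/s = 1ξ₁ + 2ξ₂.
Selectivity: 2ξ₁ / (2ξ₂) = 6.93 → ξ₁ = 6.93 ξ₂.
Substitute: (1·6.93 + 2) ξ₂ = 73.16 → ξ₂ = 8.193 mol/s, ξ₁ = 56.78 mol/s.
Outlet amounts (n = n₀ + Σ ν·ξ):
  M: 134 − 1(56.78) − 2(8.193) = 60.84
  Q: 0 + 2(56.78) = 113.6
  U: 0 + 2(8.193) = 16.39

114 mol/s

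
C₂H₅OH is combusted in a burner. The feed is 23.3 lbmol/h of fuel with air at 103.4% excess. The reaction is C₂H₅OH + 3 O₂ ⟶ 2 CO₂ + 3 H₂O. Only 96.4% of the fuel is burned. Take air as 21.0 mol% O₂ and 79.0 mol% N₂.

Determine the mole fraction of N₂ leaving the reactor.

Stoichiometric O₂ = 3 × 23.3 = 69.9 lbmol/h; O₂ fed = 69.9 × 2.034 = 142.2 lbmol/h.
N₂ fed = 142.2 × 79/21 = 534.9 lbmol/h.
Fuel reacted = 0.964 × 23.3 → ξ = 22.46 lbmol/h.
Outlet (n = n₀ + ν ξ):
  C₂H₅OH: 23.3 − 1(22.46) = 0.8388
  O₂: 142.2 − 3(22.46) = 74.79
  N₂: 534.9 (inert)
  CO₂: 0 + 2(22.46) = 44.92
  H₂O: 0 + 3(22.46) = 67.38
Total out = 722.8 lbmol/h; y_N₂ = 534.9 / 722.8 = 0.74.

0.74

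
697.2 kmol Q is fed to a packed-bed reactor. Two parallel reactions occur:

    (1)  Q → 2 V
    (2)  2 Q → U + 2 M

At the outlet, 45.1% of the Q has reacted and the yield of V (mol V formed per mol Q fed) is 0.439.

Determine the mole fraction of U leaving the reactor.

0.0867

Yield of V: 2ξ₁ / 697.2 = 0.439 → ξ₁ = 153 kmol.
Conversion of Q: 1ξ₁ + 2ξ₂ = 0.451 × 697.2 = 314.4 → ξ₂ = 80.7 kmol.
Outlet amounts (n = n₀ + Σ ν·ξ):
  Q: 697.2 − 1(153) − 2(80.7) = 382.8
  V: 0 + 2(153) = 306.1
  U: 0 + 1(80.7) = 80.7
  M: 0 + 2(80.7) = 161.4
Total out = 930.9 kmol; y_U = 80.7 / 930.9 = 0.08669.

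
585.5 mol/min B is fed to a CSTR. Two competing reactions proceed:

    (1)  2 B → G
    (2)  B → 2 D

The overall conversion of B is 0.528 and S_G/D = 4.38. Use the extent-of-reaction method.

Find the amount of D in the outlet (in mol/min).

Conversion of B: B consumed = 0.528 × 585.5 = 309.1 mol/min = 2ξ₁ + 1ξ₂.
Selectivity: 1ξ₁ / (2ξ₂) = 4.38 → ξ₁ = 8.76 ξ₂.
Substitute: (2·8.76 + 1) ξ₂ = 309.1 → ξ₂ = 16.69 mol/min, ξ₁ = 146.2 mol/min.
Outlet amounts (n = n₀ + Σ ν·ξ):
  B: 585.5 − 2(146.2) − 1(16.69) = 276.4
  G: 0 + 1(146.2) = 146.2
  D: 0 + 2(16.69) = 33.38

33.4 mol/min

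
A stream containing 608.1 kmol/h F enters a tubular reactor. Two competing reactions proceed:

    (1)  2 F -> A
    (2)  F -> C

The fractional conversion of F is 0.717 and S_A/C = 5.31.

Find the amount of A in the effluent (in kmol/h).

199 kmol/h

Conversion of F: F consumed = 0.717 × 608.1 = 436 kmol/h = 2ξ₁ + 1ξ₂.
Selectivity: 1ξ₁ / (1ξ₂) = 5.31 → ξ₁ = 5.31 ξ₂.
Substitute: (2·5.31 + 1) ξ₂ = 436 → ξ₂ = 37.52 kmol/h, ξ₁ = 199.2 kmol/h.
Outlet amounts (n = n₀ + Σ ν·ξ):
  F: 608.1 − 2(199.2) − 1(37.52) = 172.1
  A: 0 + 1(199.2) = 199.2
  C: 0 + 1(37.52) = 37.52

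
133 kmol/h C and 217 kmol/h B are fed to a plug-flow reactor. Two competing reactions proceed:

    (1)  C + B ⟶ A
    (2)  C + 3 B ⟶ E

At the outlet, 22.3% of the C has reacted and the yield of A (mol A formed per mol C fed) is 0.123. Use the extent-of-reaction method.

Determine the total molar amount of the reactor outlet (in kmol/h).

Yield of A: 1ξ₁ / 133 = 0.123 → ξ₁ = 16.36 kmol/h.
Conversion of C: 1ξ₁ + 1ξ₂ = 0.223 × 133 = 29.66 → ξ₂ = 13.3 kmol/h.
Outlet amounts (n = n₀ + Σ ν·ξ):
  C: 133 − 1(16.36) − 1(13.3) = 103.3
  B: 217 − 1(16.36) − 3(13.3) = 160.7
  A: 0 + 1(16.36) = 16.36
  E: 0 + 1(13.3) = 13.3
Total out = 103.3 + 160.7 + 16.36 + 13.3 = 293.7 kmol/h.

294 kmol/h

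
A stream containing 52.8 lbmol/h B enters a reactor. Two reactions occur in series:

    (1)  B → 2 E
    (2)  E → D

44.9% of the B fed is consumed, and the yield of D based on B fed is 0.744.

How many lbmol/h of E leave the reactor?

Conversion of B: B consumed = 1ξ₁ = 0.449 × 52.8 → ξ₁ = 23.71 lbmol/h.
Yield of D: 1ξ₂ / 52.8 = 0.744 → ξ₂ = 39.28 lbmol/h.
Outlet amounts (n = n₀ + Σ ν·ξ):
  B: 52.8 − 1(23.71) = 29.09
  E: 0 + 2(23.71) − 1(39.28) = 8.131
  D: 0 + 1(39.28) = 39.28

8.13 lbmol/h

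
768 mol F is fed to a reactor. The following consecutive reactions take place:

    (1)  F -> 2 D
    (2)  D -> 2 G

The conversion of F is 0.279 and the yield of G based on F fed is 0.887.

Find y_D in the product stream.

Conversion of F: F consumed = 1ξ₁ = 0.279 × 768 → ξ₁ = 214.3 mol.
Yield of G: 2ξ₂ / 768 = 0.887 → ξ₂ = 340.6 mol.
Outlet amounts (n = n₀ + Σ ν·ξ):
  F: 768 − 1(214.3) = 553.7
  D: 0 + 2(214.3) − 1(340.6) = 87.94
  G: 0 + 2(340.6) = 681.2
Total out = 1323 mol; y_D = 87.94 / 1323 = 0.06647.

0.0665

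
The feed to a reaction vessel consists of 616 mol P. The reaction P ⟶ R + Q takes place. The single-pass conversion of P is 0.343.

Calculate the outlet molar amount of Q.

P reacted = 0.343 × 616 = 211.3 mol; ν_P = −1, so ξ = 211.3/1 = 211.3 mol.
Outlet amounts (n = n₀ + ν ξ):
  P: 616 − 1(211.3) = 404.7
  R: 0 + 1(211.3) = 211.3
  Q: 0 + 1(211.3) = 211.3

211 mol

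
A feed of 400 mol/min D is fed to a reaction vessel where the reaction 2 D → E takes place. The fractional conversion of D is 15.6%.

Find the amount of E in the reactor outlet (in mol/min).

31.2 mol/min

D reacted = 0.156 × 400 = 62.4 mol/min; ν_D = −2, so ξ = 62.4/2 = 31.2 mol/min.
Outlet amounts (n = n₀ + ν ξ):
  D: 400 − 2(31.2) = 337.6
  E: 0 + 1(31.2) = 31.2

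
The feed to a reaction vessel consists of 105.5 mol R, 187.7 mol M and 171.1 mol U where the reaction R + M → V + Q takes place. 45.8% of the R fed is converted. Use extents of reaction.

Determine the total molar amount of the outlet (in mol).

R reacted = 0.458 × 105.5 = 48.32 mol; ν_R = −1, so ξ = 48.32/1 = 48.32 mol.
Outlet amounts (n = n₀ + ν ξ):
  R: 105.5 − 1(48.32) = 57.18
  M: 187.7 − 1(48.32) = 139.4
  V: 0 + 1(48.32) = 48.32
  Q: 0 + 1(48.32) = 48.32
  U: 171.1 (inert)
Total out = 57.18 + 139.4 + 48.32 + 48.32 + 171.1 = 464.3 mol.

464 mol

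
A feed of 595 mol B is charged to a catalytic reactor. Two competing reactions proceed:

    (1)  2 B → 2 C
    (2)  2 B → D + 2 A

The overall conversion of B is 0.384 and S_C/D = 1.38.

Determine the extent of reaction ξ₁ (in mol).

ξ₁ = 46.6 mol

Conversion of B: B consumed = 0.384 × 595 = 228.5 mol = 2ξ₁ + 2ξ₂.
Selectivity: 2ξ₁ / (1ξ₂) = 1.38 → ξ₁ = 0.69 ξ₂.
Substitute: (2·0.69 + 2) ξ₂ = 228.5 → ξ₂ = 67.6 mol, ξ₁ = 46.64 mol.
Outlet amounts (n = n₀ + Σ ν·ξ):
  B: 595 − 2(46.64) − 2(67.6) = 366.5
  C: 0 + 2(46.64) = 93.28
  D: 0 + 1(67.6) = 67.6
  A: 0 + 2(67.6) = 135.2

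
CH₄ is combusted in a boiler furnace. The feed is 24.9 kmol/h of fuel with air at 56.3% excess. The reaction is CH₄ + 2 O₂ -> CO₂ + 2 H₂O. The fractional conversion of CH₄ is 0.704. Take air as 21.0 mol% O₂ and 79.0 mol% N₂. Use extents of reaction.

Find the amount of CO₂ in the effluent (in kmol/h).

Stoichiometric O₂ = 2 × 24.9 = 49.8 kmol/h; O₂ fed = 49.8 × 1.563 = 77.84 kmol/h.
N₂ fed = 77.84 × 79/21 = 292.8 kmol/h.
Fuel reacted = 0.704 × 24.9 → ξ = 17.53 kmol/h.
Outlet (n = n₀ + ν ξ):
  CH₄: 24.9 − 1(17.53) = 7.37
  O₂: 77.84 − 2(17.53) = 42.78
  N₂: 292.8 (inert)
  CO₂: 0 + 1(17.53) = 17.53
  H₂O: 0 + 2(17.53) = 35.06

17.5 kmol/h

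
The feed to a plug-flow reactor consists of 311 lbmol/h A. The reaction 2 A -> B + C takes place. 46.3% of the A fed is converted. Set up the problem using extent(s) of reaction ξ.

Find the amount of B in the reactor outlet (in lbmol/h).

A reacted = 0.463 × 311 = 144 lbmol/h; ν_A = −2, so ξ = 144/2 = 72 lbmol/h.
Outlet amounts (n = n₀ + ν ξ):
  A: 311 − 2(72) = 167
  B: 0 + 1(72) = 72
  C: 0 + 1(72) = 72

72 lbmol/h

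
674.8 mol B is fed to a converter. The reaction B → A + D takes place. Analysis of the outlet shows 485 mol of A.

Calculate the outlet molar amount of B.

For A: n = n₀ + 1ξ → 485 = 0 + 1ξ, giving ξ = 485 mol.
Outlet amounts (n = n₀ + ν ξ):
  B: 674.8 − 1(485) = 189.8
  A: 0 + 1(485) = 485
  D: 0 + 1(485) = 485

190 mol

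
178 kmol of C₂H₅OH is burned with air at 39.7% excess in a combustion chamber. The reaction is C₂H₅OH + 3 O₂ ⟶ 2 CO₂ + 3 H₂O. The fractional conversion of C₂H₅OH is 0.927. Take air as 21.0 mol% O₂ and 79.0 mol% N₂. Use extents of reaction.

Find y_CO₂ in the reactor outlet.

Stoichiometric O₂ = 3 × 178 = 534 kmol; O₂ fed = 534 × 1.397 = 746 kmol.
N₂ fed = 746 × 79/21 = 2806 kmol.
Fuel reacted = 0.927 × 178 → ξ = 165 kmol.
Outlet (n = n₀ + ν ξ):
  C₂H₅OH: 178 − 1(165) = 12.99
  O₂: 746 − 3(165) = 251
  N₂: 2806 (inert)
  CO₂: 0 + 2(165) = 330
  H₂O: 0 + 3(165) = 495
Total out = 3895 kmol; y_CO₂ = 330 / 3895 = 0.08472.

0.0847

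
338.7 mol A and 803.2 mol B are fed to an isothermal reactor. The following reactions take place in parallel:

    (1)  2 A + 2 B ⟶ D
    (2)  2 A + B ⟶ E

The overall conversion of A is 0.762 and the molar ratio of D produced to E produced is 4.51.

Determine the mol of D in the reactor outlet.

Conversion of A: A consumed = 0.762 × 338.7 = 258.1 mol = 2ξ₁ + 2ξ₂.
Selectivity: 1ξ₁ / (1ξ₂) = 4.51 → ξ₁ = 4.51 ξ₂.
Substitute: (2·4.51 + 2) ξ₂ = 258.1 → ξ₂ = 23.42 mol, ξ₁ = 105.6 mol.
Outlet amounts (n = n₀ + Σ ν·ξ):
  A: 338.7 − 2(105.6) − 2(23.42) = 80.61
  B: 803.2 − 2(105.6) − 1(23.42) = 568.5
  D: 0 + 1(105.6) = 105.6
  E: 0 + 1(23.42) = 23.42

106 mol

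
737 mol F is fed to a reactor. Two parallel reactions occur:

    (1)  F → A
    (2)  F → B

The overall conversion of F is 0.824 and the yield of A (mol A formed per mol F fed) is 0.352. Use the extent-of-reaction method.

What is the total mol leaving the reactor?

737 mol

Yield of A: 1ξ₁ / 737 = 0.352 → ξ₁ = 259.4 mol.
Conversion of F: 1ξ₁ + 1ξ₂ = 0.824 × 737 = 607.3 → ξ₂ = 347.9 mol.
Outlet amounts (n = n₀ + Σ ν·ξ):
  F: 737 − 1(259.4) − 1(347.9) = 129.7
  A: 0 + 1(259.4) = 259.4
  B: 0 + 1(347.9) = 347.9
Total out = 129.7 + 259.4 + 347.9 = 737 mol.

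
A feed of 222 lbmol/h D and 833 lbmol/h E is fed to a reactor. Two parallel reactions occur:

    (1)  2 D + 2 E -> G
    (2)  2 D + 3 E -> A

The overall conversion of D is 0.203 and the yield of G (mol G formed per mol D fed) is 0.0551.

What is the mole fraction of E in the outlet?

0.796

Yield of G: 1ξ₁ / 222 = 0.0551 → ξ₁ = 12.23 lbmol/h.
Conversion of D: 2ξ₁ + 2ξ₂ = 0.203 × 222 = 45.07 → ξ₂ = 10.3 lbmol/h.
Outlet amounts (n = n₀ + Σ ν·ξ):
  D: 222 − 2(12.23) − 2(10.3) = 176.9
  E: 833 − 2(12.23) − 3(10.3) = 777.6
  G: 0 + 1(12.23) = 12.23
  A: 0 + 1(10.3) = 10.3
Total out = 977.1 lbmol/h; y_E = 777.6 / 977.1 = 0.7959.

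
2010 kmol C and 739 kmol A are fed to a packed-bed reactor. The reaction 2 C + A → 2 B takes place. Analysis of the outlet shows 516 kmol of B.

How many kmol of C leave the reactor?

For B: n = n₀ + 2ξ → 516 = 0 + 2ξ, giving ξ = 258 kmol.
Outlet amounts (n = n₀ + ν ξ):
  C: 2010 − 2(258) = 1494
  A: 739 − 1(258) = 481
  B: 0 + 2(258) = 516

1490 kmol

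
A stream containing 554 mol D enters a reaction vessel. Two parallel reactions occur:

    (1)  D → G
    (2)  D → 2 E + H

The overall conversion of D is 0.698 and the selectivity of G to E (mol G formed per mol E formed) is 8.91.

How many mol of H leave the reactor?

Conversion of D: D consumed = 0.698 × 554 = 386.7 mol = 1ξ₁ + 1ξ₂.
Selectivity: 1ξ₁ / (2ξ₂) = 8.91 → ξ₁ = 17.82 ξ₂.
Substitute: (1·17.82 + 1) ξ₂ = 386.7 → ξ₂ = 20.55 mol, ξ₁ = 366.1 mol.
Outlet amounts (n = n₀ + Σ ν·ξ):
  D: 554 − 1(366.1) − 1(20.55) = 167.3
  G: 0 + 1(366.1) = 366.1
  E: 0 + 2(20.55) = 41.09
  H: 0 + 1(20.55) = 20.55

20.5 mol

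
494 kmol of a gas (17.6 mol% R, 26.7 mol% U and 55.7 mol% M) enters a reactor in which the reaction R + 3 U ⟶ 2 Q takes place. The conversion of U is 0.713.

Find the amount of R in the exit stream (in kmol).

55.6 kmol

U reacted = 0.713 × 131.9 = 94.04 kmol; ν_U = −3, so ξ = 94.04/3 = 31.35 kmol.
Outlet amounts (n = n₀ + ν ξ):
  R: 86.94 − 1(31.35) = 55.6
  U: 131.9 − 3(31.35) = 37.85
  Q: 0 + 2(31.35) = 62.7
  M: 275.2 (inert)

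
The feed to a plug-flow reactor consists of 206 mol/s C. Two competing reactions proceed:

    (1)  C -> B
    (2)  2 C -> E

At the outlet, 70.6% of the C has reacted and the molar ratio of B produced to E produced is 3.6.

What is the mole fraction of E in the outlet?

0.144

Conversion of C: C consumed = 0.706 × 206 = 145.4 mol/s = 1ξ₁ + 2ξ₂.
Selectivity: 1ξ₁ / (1ξ₂) = 3.6 → ξ₁ = 3.6 ξ₂.
Substitute: (1·3.6 + 2) ξ₂ = 145.4 → ξ₂ = 25.97 mol/s, ξ₁ = 93.49 mol/s.
Outlet amounts (n = n₀ + Σ ν·ξ):
  C: 206 − 1(93.49) − 2(25.97) = 60.56
  B: 0 + 1(93.49) = 93.49
  E: 0 + 1(25.97) = 25.97
Total out = 180 mol/s; y_E = 25.97 / 180 = 0.1443.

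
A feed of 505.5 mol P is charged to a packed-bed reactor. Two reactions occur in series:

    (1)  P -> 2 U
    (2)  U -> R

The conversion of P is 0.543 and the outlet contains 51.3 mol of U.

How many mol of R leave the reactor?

Conversion of P: P consumed = 1ξ₁ = 0.543 × 505.5 → ξ₁ = 274.5 mol.
U balance: n_U = 0 + 2ξ₁ − 1ξ₂ = 51.3 → ξ₂ = (2·274.5 − 51.3)/1 = 497.7 mol.
Outlet amounts (n = n₀ + Σ ν·ξ):
  P: 505.5 − 1(274.5) = 231
  U: 0 + 2(274.5) − 1(497.7) = 51.3
  R: 0 + 1(497.7) = 497.7

498 mol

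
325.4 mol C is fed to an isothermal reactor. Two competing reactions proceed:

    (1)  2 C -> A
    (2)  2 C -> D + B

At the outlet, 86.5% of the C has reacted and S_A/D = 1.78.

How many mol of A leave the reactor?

Conversion of C: C consumed = 0.865 × 325.4 = 281.5 mol = 2ξ₁ + 2ξ₂.
Selectivity: 1ξ₁ / (1ξ₂) = 1.78 → ξ₁ = 1.78 ξ₂.
Substitute: (2·1.78 + 2) ξ₂ = 281.5 → ξ₂ = 50.62 mol, ξ₁ = 90.11 mol.
Outlet amounts (n = n₀ + Σ ν·ξ):
  C: 325.4 − 2(90.11) − 2(50.62) = 43.93
  A: 0 + 1(90.11) = 90.11
  D: 0 + 1(50.62) = 50.62
  B: 0 + 1(50.62) = 50.62

90.1 mol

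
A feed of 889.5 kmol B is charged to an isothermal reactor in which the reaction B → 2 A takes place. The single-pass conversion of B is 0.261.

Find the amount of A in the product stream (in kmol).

464 kmol

B reacted = 0.261 × 889.5 = 232.2 kmol; ν_B = −1, so ξ = 232.2/1 = 232.2 kmol.
Outlet amounts (n = n₀ + ν ξ):
  B: 889.5 − 1(232.2) = 657.3
  A: 0 + 2(232.2) = 464.3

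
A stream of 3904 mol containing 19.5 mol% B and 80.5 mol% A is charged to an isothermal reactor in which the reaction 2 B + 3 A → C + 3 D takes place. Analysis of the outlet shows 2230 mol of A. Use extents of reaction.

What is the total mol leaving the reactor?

3600 mol

For A: n = n₀ − 3ξ → 2230 = 3143 − 3ξ, giving ξ = 304.2 mol.
Outlet amounts (n = n₀ + ν ξ):
  B: 761.3 − 2(304.2) = 152.8
  A: 3143 − 3(304.2) = 2230
  C: 0 + 1(304.2) = 304.2
  D: 0 + 3(304.2) = 912.7
Total out = 152.8 + 2230 + 304.2 + 912.7 = 3600 mol.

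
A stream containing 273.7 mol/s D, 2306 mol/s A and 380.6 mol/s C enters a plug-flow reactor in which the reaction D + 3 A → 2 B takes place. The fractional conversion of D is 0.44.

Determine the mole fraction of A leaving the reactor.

D reacted = 0.44 × 273.7 = 120.4 mol/s; ν_D = −1, so ξ = 120.4/1 = 120.4 mol/s.
Outlet amounts (n = n₀ + ν ξ):
  D: 273.7 − 1(120.4) = 153.3
  A: 2306 − 3(120.4) = 1945
  B: 0 + 2(120.4) = 240.9
  C: 380.6 (inert)
Total out = 2719 mol/s; y_A = 1945 / 2719 = 0.7151.

0.715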